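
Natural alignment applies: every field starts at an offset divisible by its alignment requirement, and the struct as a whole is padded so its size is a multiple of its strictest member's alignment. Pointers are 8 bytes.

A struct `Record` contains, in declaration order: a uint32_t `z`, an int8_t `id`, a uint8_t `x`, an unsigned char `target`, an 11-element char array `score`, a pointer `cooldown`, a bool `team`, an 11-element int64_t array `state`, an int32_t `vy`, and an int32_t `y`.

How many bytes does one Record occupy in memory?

z at 0 (size 4, align 4) → ends 4
id at 4 (size 1, align 1) → ends 5
x at 5 (size 1, align 1) → ends 6
target at 6 (size 1, align 1) → ends 7
score at 7 (size 11, align 1) → ends 18
pad 6 to align 8 for cooldown
cooldown at 24 (size 8, align 8) → ends 32
team at 32 (size 1, align 1) → ends 33
pad 7 to align 8 for state
state at 40 (size 88, align 8) → ends 128
vy at 128 (size 4, align 4) → ends 132
y at 132 (size 4, align 4) → ends 136
total 136 bytes, alignment 8

136 bytes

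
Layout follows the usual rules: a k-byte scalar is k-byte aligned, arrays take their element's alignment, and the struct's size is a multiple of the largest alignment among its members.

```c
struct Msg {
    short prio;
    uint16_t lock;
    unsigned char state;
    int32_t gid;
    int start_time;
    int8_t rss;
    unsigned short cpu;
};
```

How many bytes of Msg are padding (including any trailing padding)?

4

prio at 0 (size 2, align 2) → ends 2
lock at 2 (size 2, align 2) → ends 4
state at 4 (size 1, align 1) → ends 5
pad 3 to align 4 for gid
gid at 8 (size 4, align 4) → ends 12
start_time at 12 (size 4, align 4) → ends 16
rss at 16 (size 1, align 1) → ends 17
pad 1 to align 2 for cpu
cpu at 18 (size 2, align 2) → ends 20
total 20 bytes, alignment 4
data bytes 16, size 20 → padding 4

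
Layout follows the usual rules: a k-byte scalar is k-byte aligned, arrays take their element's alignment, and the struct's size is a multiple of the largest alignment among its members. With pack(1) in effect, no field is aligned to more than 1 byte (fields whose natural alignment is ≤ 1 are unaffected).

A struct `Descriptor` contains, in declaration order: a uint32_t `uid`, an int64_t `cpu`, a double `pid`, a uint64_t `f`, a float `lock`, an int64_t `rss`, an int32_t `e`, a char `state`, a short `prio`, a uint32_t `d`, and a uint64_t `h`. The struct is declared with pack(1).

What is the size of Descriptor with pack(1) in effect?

59

0..4  uid  (4B, 1-aligned)
4..12  cpu  (8B, 1-aligned)
12..20  pid  (8B, 1-aligned)
20..28  f  (8B, 1-aligned)
28..32  lock  (4B, 1-aligned)
32..40  rss  (8B, 1-aligned)
40..44  e  (4B, 1-aligned)
44..45  state  (1B, 1-aligned)
45..47  prio  (2B, 1-aligned)
47..51  d  (4B, 1-aligned)
51..59  h  (8B, 1-aligned)
sizeof = 59, alignof = 1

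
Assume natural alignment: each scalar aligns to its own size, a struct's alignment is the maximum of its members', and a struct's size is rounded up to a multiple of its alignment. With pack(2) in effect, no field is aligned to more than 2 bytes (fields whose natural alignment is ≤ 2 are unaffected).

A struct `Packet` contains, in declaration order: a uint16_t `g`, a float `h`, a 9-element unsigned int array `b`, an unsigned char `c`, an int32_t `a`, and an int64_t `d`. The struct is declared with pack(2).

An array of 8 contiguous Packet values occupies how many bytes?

@0: g [2B, align 2] → 2
@2: h [4B, align 2] → 6
@6: b [36B, align 2] → 42
@42: c [1B, align 1] → 43
+1 pad (align 2)
@44: a [4B, align 2] → 48
@48: d [8B, align 2] → 56
size 56, align 2
array of 8: 8 × 56 = 448

448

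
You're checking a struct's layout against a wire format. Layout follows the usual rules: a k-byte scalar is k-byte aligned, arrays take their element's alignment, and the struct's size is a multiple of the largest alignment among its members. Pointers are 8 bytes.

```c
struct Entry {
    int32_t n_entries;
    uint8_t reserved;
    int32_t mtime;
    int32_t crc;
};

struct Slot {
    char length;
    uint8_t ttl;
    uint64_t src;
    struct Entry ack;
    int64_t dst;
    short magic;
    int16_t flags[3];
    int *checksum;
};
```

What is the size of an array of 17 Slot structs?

952

Entry: @0: n_entries [4B, align 4] → 4; @4: reserved [1B, align 1] → 5; +3 pad (align 4); @8: mtime [4B, align 4] → 12; @12: crc [4B, align 4] → 16; size 16, align 4
@0: length [1B, align 1] → 1
@1: ttl [1B, align 1] → 2
+6 pad (align 8)
@8: src [8B, align 8] → 16
@16: ack [16B, align 4] → 32
@32: dst [8B, align 8] → 40
@40: magic [2B, align 2] → 42
@42: flags [6B, align 2] → 48
@48: checksum [8B, align 8] → 56
size 56, align 8
array of 17: 17 × 56 = 952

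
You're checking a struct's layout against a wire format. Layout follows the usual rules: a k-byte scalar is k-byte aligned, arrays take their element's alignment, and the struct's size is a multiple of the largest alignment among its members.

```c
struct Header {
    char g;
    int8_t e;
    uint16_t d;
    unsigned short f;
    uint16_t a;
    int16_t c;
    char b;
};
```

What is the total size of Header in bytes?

12

g at 0 (size 1, align 1) → ends 1
e at 1 (size 1, align 1) → ends 2
d at 2 (size 2, align 2) → ends 4
f at 4 (size 2, align 2) → ends 6
a at 6 (size 2, align 2) → ends 8
c at 8 (size 2, align 2) → ends 10
b at 10 (size 1, align 1) → ends 11
tail pad 1 to reach multiple of 2
total 12 bytes, alignment 2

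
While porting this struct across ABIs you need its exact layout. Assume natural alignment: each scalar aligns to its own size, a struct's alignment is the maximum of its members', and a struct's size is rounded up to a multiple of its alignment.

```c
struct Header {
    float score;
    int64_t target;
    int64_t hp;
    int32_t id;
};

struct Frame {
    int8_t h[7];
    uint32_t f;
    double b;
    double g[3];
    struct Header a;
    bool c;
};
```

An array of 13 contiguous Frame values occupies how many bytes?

1144

Header: score at 0 (size 4, align 4) → ends 4; pad 4 to align 8 for target; target at 8 (size 8, align 8) → ends 16; hp at 16 (size 8, align 8) → ends 24; id at 24 (size 4, align 4) → ends 28; tail pad 4 to reach multiple of 8; total 32 bytes, alignment 8
h at 0 (size 7, align 1) → ends 7
pad 1 to align 4 for f
f at 8 (size 4, align 4) → ends 12
pad 4 to align 8 for b
b at 16 (size 8, align 8) → ends 24
g at 24 (size 24, align 8) → ends 48
a at 48 (size 32, align 8) → ends 80
c at 80 (size 1, align 1) → ends 81
tail pad 7 to reach multiple of 8
total 88 bytes, alignment 8
array of 13: 13 × 88 = 1144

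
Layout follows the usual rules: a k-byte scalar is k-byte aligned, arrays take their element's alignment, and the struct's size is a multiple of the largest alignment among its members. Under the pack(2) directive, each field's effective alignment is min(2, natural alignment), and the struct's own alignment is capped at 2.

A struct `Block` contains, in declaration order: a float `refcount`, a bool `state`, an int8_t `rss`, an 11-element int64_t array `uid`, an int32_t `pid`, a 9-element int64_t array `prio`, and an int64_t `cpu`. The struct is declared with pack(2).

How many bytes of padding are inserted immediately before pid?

@0: refcount [4B, align 2] → 4
@4: state [1B, align 1] → 5
@5: rss [1B, align 1] → 6
@6: uid [88B, align 2] → 94
@94: pid [4B, align 2] → 98

0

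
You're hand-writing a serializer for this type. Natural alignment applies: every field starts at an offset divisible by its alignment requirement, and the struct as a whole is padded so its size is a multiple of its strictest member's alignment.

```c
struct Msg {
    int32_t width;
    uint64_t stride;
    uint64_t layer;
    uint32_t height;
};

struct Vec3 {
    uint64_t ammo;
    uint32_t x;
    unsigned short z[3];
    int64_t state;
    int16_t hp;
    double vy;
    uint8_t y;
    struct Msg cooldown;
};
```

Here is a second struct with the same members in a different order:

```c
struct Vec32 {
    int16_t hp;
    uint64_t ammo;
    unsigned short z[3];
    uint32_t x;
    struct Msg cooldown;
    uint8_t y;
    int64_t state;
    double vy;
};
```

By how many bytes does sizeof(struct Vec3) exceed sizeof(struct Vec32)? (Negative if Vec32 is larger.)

Msg: width at 0 (size 4, align 4) → ends 4; pad 4 to align 8 for stride; stride at 8 (size 8, align 8) → ends 16; layer at 16 (size 8, align 8) → ends 24; height at 24 (size 4, align 4) → ends 28; tail pad 4 to reach multiple of 8; total 32 bytes, alignment 8
ammo at 0 (size 8, align 8) → ends 8
x at 8 (size 4, align 4) → ends 12
z at 12 (size 6, align 2) → ends 18
pad 6 to align 8 for state
state at 24 (size 8, align 8) → ends 32
hp at 32 (size 2, align 2) → ends 34
pad 6 to align 8 for vy
vy at 40 (size 8, align 8) → ends 48
y at 48 (size 1, align 1) → ends 49
pad 7 to align 8 for cooldown
cooldown at 56 (size 32, align 8) → ends 88
total 88 bytes, alignment 8
— Vec32 —
hp at 0 (size 2, align 2) → ends 2
pad 6 to align 8 for ammo
ammo at 8 (size 8, align 8) → ends 16
z at 16 (size 6, align 2) → ends 22
pad 2 to align 4 for x
x at 24 (size 4, align 4) → ends 28
pad 4 to align 8 for cooldown
cooldown at 32 (size 32, align 8) → ends 64
y at 64 (size 1, align 1) → ends 65
pad 7 to align 8 for state
state at 72 (size 8, align 8) → ends 80
vy at 80 (size 8, align 8) → ends 88
total 88 bytes, alignment 8
88 − 88 = 0

0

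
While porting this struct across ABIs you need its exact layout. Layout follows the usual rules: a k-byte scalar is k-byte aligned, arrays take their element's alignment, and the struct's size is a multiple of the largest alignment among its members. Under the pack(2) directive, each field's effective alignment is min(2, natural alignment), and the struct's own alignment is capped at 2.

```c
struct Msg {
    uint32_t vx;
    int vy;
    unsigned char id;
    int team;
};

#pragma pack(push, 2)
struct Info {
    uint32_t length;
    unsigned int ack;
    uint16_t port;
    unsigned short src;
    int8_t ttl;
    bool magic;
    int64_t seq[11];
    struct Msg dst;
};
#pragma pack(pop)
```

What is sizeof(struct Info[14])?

1652

Msg: 0..4  vx  (4B, 4-aligned); 4..8  vy  (4B, 4-aligned); 8..9  id  (1B, 1-aligned); 9..12  -- padding (3B); 12..16  team  (4B, 4-aligned); sizeof = 16, alignof = 4
0..4  length  (4B, 2-aligned)
4..8  ack  (4B, 2-aligned)
8..10  port  (2B, 2-aligned)
10..12  src  (2B, 2-aligned)
12..13  ttl  (1B, 1-aligned)
13..14  magic  (1B, 1-aligned)
14..102  seq  (88B, 2-aligned)
102..118  dst  (16B, 2-aligned)
sizeof = 118, alignof = 2
array of 14: 14 × 118 = 1652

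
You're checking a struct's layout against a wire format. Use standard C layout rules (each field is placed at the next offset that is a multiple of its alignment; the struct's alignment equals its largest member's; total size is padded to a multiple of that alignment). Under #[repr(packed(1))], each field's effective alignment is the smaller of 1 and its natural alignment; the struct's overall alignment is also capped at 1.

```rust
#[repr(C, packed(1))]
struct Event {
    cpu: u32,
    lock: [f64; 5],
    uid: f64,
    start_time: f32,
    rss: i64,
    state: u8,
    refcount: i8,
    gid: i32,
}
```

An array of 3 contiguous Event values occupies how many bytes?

210

@0: cpu [4B, align 1] → 4
@4: lock [40B, align 1] → 44
@44: uid [8B, align 1] → 52
@52: start_time [4B, align 1] → 56
@56: rss [8B, align 1] → 64
@64: state [1B, align 1] → 65
@65: refcount [1B, align 1] → 66
@66: gid [4B, align 1] → 70
size 70, align 1
array of 3: 3 × 70 = 210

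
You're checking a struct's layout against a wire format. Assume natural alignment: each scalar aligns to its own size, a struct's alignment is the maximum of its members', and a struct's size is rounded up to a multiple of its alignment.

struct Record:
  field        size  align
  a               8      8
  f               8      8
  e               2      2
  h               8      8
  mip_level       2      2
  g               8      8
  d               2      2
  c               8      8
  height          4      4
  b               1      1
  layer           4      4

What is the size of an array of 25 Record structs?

2000

@0: a [8B, align 8] → 8
@8: f [8B, align 8] → 16
@16: e [2B, align 2] → 18
+6 pad (align 8)
@24: h [8B, align 8] → 32
@32: mip_level [2B, align 2] → 34
+6 pad (align 8)
@40: g [8B, align 8] → 48
@48: d [2B, align 2] → 50
+6 pad (align 8)
@56: c [8B, align 8] → 64
@64: height [4B, align 4] → 68
@68: b [1B, align 1] → 69
+3 pad (align 4)
@72: layer [4B, align 4] → 76
+4 tail pad (align 8)
size 80, align 8
array of 25: 25 × 80 = 2000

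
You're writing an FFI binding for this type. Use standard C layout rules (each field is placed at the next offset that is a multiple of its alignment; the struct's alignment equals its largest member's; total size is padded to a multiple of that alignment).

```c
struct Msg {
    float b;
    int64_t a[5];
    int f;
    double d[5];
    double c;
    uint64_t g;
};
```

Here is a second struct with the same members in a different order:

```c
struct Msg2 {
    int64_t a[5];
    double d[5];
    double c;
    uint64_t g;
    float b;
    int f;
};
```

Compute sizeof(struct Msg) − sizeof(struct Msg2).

b at 0 (size 4, align 4) → ends 4
pad 4 to align 8 for a
a at 8 (size 40, align 8) → ends 48
f at 48 (size 4, align 4) → ends 52
pad 4 to align 8 for d
d at 56 (size 40, align 8) → ends 96
c at 96 (size 8, align 8) → ends 104
g at 104 (size 8, align 8) → ends 112
total 112 bytes, alignment 8
— Msg2 —
a at 0 (size 40, align 8) → ends 40
d at 40 (size 40, align 8) → ends 80
c at 80 (size 8, align 8) → ends 88
g at 88 (size 8, align 8) → ends 96
b at 96 (size 4, align 4) → ends 100
f at 100 (size 4, align 4) → ends 104
total 104 bytes, alignment 8
112 − 104 = 8

8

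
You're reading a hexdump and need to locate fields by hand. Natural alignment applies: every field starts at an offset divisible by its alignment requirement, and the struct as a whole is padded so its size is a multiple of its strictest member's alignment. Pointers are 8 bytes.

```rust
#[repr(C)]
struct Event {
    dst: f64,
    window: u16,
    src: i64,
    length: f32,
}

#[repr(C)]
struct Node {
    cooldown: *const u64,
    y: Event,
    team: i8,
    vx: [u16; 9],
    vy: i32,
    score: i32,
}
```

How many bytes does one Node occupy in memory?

72 bytes

Event: dst at 0 (size 8, align 8) → ends 8; window at 8 (size 2, align 2) → ends 10; pad 6 to align 8 for src; src at 16 (size 8, align 8) → ends 24; length at 24 (size 4, align 4) → ends 28; tail pad 4 to reach multiple of 8; total 32 bytes, alignment 8
cooldown at 0 (size 8, align 8) → ends 8
y at 8 (size 32, align 8) → ends 40
team at 40 (size 1, align 1) → ends 41
pad 1 to align 2 for vx
vx at 42 (size 18, align 2) → ends 60
vy at 60 (size 4, align 4) → ends 64
score at 64 (size 4, align 4) → ends 68
tail pad 4 to reach multiple of 8
total 72 bytes, alignment 8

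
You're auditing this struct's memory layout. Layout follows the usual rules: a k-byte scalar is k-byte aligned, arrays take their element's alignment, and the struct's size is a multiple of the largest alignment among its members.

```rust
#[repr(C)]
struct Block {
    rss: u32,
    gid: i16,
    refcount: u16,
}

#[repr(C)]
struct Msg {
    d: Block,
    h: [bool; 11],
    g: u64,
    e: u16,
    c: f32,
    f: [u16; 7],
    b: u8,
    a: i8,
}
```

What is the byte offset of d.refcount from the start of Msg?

Block: 0..4  rss  (4B, 4-aligned); 4..6  gid  (2B, 2-aligned); 6..8  refcount  (2B, 2-aligned); sizeof = 8, alignof = 4
0..8  d  (8B, 4-aligned)
within Block: refcount at 6
0 + 6 = 6

6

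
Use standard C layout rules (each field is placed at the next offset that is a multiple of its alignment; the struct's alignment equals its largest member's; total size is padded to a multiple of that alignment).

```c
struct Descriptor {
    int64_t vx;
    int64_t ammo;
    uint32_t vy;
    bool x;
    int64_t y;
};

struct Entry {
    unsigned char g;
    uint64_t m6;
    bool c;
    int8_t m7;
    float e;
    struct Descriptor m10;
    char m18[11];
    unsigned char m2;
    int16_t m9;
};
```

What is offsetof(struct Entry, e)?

Descriptor: vx at 0 (size 8, align 8) → ends 8; ammo at 8 (size 8, align 8) → ends 16; vy at 16 (size 4, align 4) → ends 20; x at 20 (size 1, align 1) → ends 21; pad 3 to align 8 for y; y at 24 (size 8, align 8) → ends 32; total 32 bytes, alignment 8
g at 0 (size 1, align 1) → ends 1
pad 7 to align 8 for m6
m6 at 8 (size 8, align 8) → ends 16
c at 16 (size 1, align 1) → ends 17
m7 at 17 (size 1, align 1) → ends 18
pad 2 to align 4 for e
e at 20 (size 4, align 4) → ends 24

20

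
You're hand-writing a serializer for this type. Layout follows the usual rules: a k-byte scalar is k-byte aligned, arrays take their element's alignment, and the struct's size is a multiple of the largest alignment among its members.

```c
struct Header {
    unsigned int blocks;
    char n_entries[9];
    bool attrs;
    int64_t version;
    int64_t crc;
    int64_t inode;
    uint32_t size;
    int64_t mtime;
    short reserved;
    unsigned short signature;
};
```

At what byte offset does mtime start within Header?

blocks at 0 (size 4, align 4) → ends 4
n_entries at 4 (size 9, align 1) → ends 13
attrs at 13 (size 1, align 1) → ends 14
pad 2 to align 8 for version
version at 16 (size 8, align 8) → ends 24
crc at 24 (size 8, align 8) → ends 32
inode at 32 (size 8, align 8) → ends 40
size at 40 (size 4, align 4) → ends 44
pad 4 to align 8 for mtime
mtime at 48 (size 8, align 8) → ends 56

48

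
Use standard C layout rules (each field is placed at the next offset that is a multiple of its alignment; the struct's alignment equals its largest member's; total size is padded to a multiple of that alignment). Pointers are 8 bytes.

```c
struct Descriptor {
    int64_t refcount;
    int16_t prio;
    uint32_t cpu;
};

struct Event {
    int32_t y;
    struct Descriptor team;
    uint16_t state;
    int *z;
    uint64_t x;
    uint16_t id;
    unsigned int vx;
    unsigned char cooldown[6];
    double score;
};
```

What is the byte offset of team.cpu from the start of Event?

Descriptor: refcount at 0 (size 8, align 8) → ends 8; prio at 8 (size 2, align 2) → ends 10; pad 2 to align 4 for cpu; cpu at 12 (size 4, align 4) → ends 16; total 16 bytes, alignment 8
y at 0 (size 4, align 4) → ends 4
pad 4 to align 8 for team
team at 8 (size 16, align 8) → ends 24
within Descriptor: cpu at 12
8 + 12 = 20

20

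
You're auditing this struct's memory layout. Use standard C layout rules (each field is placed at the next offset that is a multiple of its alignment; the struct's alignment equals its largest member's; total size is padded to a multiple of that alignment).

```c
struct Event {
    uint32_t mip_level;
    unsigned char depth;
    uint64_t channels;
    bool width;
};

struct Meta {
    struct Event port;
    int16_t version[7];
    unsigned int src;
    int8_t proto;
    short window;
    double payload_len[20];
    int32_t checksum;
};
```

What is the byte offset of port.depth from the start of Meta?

4

Event: mip_level at 0 (size 4, align 4) → ends 4; depth at 4 (size 1, align 1) → ends 5; pad 3 to align 8 for channels; channels at 8 (size 8, align 8) → ends 16; width at 16 (size 1, align 1) → ends 17; tail pad 7 to reach multiple of 8; total 24 bytes, alignment 8
port at 0 (size 24, align 8) → ends 24
within Event: depth at 4
0 + 4 = 4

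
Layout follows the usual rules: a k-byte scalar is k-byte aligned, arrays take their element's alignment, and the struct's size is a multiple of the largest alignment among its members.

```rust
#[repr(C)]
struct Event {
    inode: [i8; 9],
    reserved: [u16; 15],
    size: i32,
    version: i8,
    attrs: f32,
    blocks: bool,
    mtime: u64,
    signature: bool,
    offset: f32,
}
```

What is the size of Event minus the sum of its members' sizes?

10

0..9  inode  (9B, 1-aligned)
9..10  -- padding (1B)
10..40  reserved  (30B, 2-aligned)
40..44  size  (4B, 4-aligned)
44..45  version  (1B, 1-aligned)
45..48  -- padding (3B)
48..52  attrs  (4B, 4-aligned)
52..53  blocks  (1B, 1-aligned)
53..56  -- padding (3B)
56..64  mtime  (8B, 8-aligned)
64..65  signature  (1B, 1-aligned)
65..68  -- padding (3B)
68..72  offset  (4B, 4-aligned)
sizeof = 72, alignof = 8
data bytes 62, size 72 → padding 10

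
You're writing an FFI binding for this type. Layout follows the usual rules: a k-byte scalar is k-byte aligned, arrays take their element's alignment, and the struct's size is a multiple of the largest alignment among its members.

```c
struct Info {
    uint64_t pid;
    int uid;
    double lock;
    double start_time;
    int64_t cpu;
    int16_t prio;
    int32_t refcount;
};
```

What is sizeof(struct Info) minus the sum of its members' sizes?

@0: pid [8B, align 8] → 8
@8: uid [4B, align 4] → 12
+4 pad (align 8)
@16: lock [8B, align 8] → 24
@24: start_time [8B, align 8] → 32
@32: cpu [8B, align 8] → 40
@40: prio [2B, align 2] → 42
+2 pad (align 4)
@44: refcount [4B, align 4] → 48
size 48, align 8
data bytes 42, size 48 → padding 6

6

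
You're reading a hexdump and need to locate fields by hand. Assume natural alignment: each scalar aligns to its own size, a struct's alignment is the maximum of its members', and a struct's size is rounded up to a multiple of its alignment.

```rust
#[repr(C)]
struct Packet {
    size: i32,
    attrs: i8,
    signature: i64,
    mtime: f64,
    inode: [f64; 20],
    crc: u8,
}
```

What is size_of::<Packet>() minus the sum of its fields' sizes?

@0: size [4B, align 4] → 4
@4: attrs [1B, align 1] → 5
+3 pad (align 8)
@8: signature [8B, align 8] → 16
@16: mtime [8B, align 8] → 24
@24: inode [160B, align 8] → 184
@184: crc [1B, align 1] → 185
+7 tail pad (align 8)
size 192, align 8
data bytes 182, size 192 → padding 10

10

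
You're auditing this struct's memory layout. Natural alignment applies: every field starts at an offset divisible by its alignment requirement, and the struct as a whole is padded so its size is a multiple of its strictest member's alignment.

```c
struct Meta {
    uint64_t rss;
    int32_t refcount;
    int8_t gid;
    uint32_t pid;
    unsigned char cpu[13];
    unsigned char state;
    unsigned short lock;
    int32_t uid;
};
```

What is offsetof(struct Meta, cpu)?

20

rss at 0 (size 8, align 8) → ends 8
refcount at 8 (size 4, align 4) → ends 12
gid at 12 (size 1, align 1) → ends 13
pad 3 to align 4 for pid
pid at 16 (size 4, align 4) → ends 20
cpu at 20 (size 13, align 1) → ends 33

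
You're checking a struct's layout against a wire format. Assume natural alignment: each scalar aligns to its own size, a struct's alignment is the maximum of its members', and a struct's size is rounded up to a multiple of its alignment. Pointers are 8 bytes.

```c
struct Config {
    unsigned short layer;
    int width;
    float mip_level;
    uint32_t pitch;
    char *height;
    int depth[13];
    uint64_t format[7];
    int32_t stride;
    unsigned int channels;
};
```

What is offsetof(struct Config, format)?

@0: layer [2B, align 2] → 2
+2 pad (align 4)
@4: width [4B, align 4] → 8
@8: mip_level [4B, align 4] → 12
@12: pitch [4B, align 4] → 16
@16: height [8B, align 8] → 24
@24: depth [52B, align 4] → 76
+4 pad (align 8)
@80: format [56B, align 8] → 136

80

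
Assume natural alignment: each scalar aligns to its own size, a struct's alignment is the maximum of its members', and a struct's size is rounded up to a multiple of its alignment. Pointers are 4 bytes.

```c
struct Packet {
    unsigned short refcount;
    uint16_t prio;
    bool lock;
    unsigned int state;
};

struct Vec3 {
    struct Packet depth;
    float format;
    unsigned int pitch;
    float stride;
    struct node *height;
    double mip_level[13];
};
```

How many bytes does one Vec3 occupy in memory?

136

Packet: 0..2  refcount  (2B, 2-aligned); 2..4  prio  (2B, 2-aligned); 4..5  lock  (1B, 1-aligned); 5..8  -- padding (3B); 8..12  state  (4B, 4-aligned); sizeof = 12, alignof = 4
0..12  depth  (12B, 4-aligned)
12..16  format  (4B, 4-aligned)
16..20  pitch  (4B, 4-aligned)
20..24  stride  (4B, 4-aligned)
24..28  height  (4B, 4-aligned)
28..32  -- padding (4B)
32..136  mip_level  (104B, 8-aligned)
sizeof = 136, alignof = 8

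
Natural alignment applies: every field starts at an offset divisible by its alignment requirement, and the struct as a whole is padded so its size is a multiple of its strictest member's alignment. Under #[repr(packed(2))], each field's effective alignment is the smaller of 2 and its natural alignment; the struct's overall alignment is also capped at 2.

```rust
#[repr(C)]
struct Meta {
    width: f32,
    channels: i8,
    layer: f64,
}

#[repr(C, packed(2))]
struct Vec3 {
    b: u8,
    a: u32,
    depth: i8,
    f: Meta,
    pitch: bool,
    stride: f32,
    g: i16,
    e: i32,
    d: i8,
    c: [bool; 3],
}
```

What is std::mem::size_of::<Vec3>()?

Meta: width at 0 (size 4, align 4) → ends 4; channels at 4 (size 1, align 1) → ends 5; pad 3 to align 8 for layer; layer at 8 (size 8, align 8) → ends 16; total 16 bytes, alignment 8
b at 0 (size 1, align 1) → ends 1
pad 1 to align 2 for a
a at 2 (size 4, align 2) → ends 6
depth at 6 (size 1, align 1) → ends 7
pad 1 to align 2 for f
f at 8 (size 16, align 2) → ends 24
pitch at 24 (size 1, align 1) → ends 25
pad 1 to align 2 for stride
stride at 26 (size 4, align 2) → ends 30
g at 30 (size 2, align 2) → ends 32
e at 32 (size 4, align 2) → ends 36
d at 36 (size 1, align 1) → ends 37
c at 37 (size 3, align 1) → ends 40
total 40 bytes, alignment 2

40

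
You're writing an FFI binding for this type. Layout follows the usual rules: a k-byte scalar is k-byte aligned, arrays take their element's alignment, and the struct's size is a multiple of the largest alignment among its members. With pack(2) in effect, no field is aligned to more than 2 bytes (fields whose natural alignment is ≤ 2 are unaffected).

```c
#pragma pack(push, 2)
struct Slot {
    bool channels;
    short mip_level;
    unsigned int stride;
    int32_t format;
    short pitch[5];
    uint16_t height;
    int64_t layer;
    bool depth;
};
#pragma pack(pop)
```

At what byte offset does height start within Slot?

22

0..1  channels  (1B, 1-aligned)
1..2  -- padding (1B)
2..4  mip_level  (2B, 2-aligned)
4..8  stride  (4B, 2-aligned)
8..12  format  (4B, 2-aligned)
12..22  pitch  (10B, 2-aligned)
22..24  height  (2B, 2-aligned)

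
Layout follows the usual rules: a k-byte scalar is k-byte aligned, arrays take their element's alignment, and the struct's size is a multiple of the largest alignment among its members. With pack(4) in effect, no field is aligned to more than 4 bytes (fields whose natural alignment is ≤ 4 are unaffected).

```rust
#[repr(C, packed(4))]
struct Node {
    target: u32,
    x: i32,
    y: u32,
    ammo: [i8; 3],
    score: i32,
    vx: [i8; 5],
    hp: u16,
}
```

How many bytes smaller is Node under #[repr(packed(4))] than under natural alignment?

natural layout:
  target at 0 (size 4, align 4) → ends 4
  x at 4 (size 4, align 4) → ends 8
  y at 8 (size 4, align 4) → ends 12
  ammo at 12 (size 3, align 1) → ends 15
  pad 1 to align 4 for score
  score at 16 (size 4, align 4) → ends 20
  vx at 20 (size 5, align 1) → ends 25
  pad 1 to align 2 for hp
  hp at 26 (size 2, align 2) → ends 28
  total 28 bytes, alignment 4
packed(4) layout:
  target at 0 (size 4, align 4) → ends 4
  x at 4 (size 4, align 4) → ends 8
  y at 8 (size 4, align 4) → ends 12
  ammo at 12 (size 3, align 1) → ends 15
  pad 1 to align 4 for score
  score at 16 (size 4, align 4) → ends 20
  vx at 20 (size 5, align 1) → ends 25
  pad 1 to align 2 for hp
  hp at 26 (size 2, align 2) → ends 28
  total 28 bytes, alignment 4
28 − 28 = 0

0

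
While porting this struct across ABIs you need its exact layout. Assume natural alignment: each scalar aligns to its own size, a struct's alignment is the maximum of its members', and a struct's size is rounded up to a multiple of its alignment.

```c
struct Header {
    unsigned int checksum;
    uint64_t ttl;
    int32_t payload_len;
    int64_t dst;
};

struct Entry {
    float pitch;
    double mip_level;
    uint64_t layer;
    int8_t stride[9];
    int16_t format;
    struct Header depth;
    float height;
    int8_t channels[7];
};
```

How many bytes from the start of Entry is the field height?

Header: @0: checksum [4B, align 4] → 4; +4 pad (align 8); @8: ttl [8B, align 8] → 16; @16: payload_len [4B, align 4] → 20; +4 pad (align 8); @24: dst [8B, align 8] → 32; size 32, align 8
@0: pitch [4B, align 4] → 4
+4 pad (align 8)
@8: mip_level [8B, align 8] → 16
@16: layer [8B, align 8] → 24
@24: stride [9B, align 1] → 33
+1 pad (align 2)
@34: format [2B, align 2] → 36
+4 pad (align 8)
@40: depth [32B, align 8] → 72
@72: height [4B, align 4] → 76

72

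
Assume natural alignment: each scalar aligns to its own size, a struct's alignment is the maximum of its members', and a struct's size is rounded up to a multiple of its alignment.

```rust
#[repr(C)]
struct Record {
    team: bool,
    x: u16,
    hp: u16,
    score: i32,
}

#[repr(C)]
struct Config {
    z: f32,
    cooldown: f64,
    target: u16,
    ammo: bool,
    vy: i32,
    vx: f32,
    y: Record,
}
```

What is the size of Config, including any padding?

Record: team at 0 (size 1, align 1) → ends 1; pad 1 to align 2 for x; x at 2 (size 2, align 2) → ends 4; hp at 4 (size 2, align 2) → ends 6; pad 2 to align 4 for score; score at 8 (size 4, align 4) → ends 12; total 12 bytes, alignment 4
z at 0 (size 4, align 4) → ends 4
pad 4 to align 8 for cooldown
cooldown at 8 (size 8, align 8) → ends 16
target at 16 (size 2, align 2) → ends 18
ammo at 18 (size 1, align 1) → ends 19
pad 1 to align 4 for vy
vy at 20 (size 4, align 4) → ends 24
vx at 24 (size 4, align 4) → ends 28
y at 28 (size 12, align 4) → ends 40
total 40 bytes, alignment 8

40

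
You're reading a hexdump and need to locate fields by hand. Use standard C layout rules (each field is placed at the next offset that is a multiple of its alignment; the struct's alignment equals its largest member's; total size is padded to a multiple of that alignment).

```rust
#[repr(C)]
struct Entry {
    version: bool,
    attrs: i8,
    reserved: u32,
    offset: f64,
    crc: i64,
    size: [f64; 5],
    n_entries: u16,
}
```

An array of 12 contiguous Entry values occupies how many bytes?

version at 0 (size 1, align 1) → ends 1
attrs at 1 (size 1, align 1) → ends 2
pad 2 to align 4 for reserved
reserved at 4 (size 4, align 4) → ends 8
offset at 8 (size 8, align 8) → ends 16
crc at 16 (size 8, align 8) → ends 24
size at 24 (size 40, align 8) → ends 64
n_entries at 64 (size 2, align 2) → ends 66
tail pad 6 to reach multiple of 8
total 72 bytes, alignment 8
array of 12: 12 × 72 = 864

864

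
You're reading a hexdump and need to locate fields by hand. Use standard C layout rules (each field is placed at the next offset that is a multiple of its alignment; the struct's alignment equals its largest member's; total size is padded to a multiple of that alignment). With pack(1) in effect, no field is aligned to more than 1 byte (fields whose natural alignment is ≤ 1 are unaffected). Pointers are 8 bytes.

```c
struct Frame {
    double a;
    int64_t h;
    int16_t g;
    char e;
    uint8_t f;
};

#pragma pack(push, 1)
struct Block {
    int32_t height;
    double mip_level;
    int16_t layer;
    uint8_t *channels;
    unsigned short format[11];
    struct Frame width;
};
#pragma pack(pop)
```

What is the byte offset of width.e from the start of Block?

62

Frame: 0..8  a  (8B, 8-aligned); 8..16  h  (8B, 8-aligned); 16..18  g  (2B, 2-aligned); 18..19  e  (1B, 1-aligned); 19..20  f  (1B, 1-aligned); 20..24  -- tail padding (4B); sizeof = 24, alignof = 8
0..4  height  (4B, 1-aligned)
4..12  mip_level  (8B, 1-aligned)
12..14  layer  (2B, 1-aligned)
14..22  channels  (8B, 1-aligned)
22..44  format  (22B, 1-aligned)
44..68  width  (24B, 1-aligned)
within Frame: e at 18
44 + 18 = 62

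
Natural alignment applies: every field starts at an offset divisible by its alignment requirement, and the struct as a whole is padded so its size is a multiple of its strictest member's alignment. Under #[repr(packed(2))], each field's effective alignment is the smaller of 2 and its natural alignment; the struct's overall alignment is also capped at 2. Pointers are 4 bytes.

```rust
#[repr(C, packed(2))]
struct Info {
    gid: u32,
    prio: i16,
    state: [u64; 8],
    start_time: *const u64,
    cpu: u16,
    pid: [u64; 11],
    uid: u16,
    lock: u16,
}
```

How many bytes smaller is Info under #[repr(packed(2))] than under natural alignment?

natural layout:
  @0: gid [4B, align 4] → 4
  @4: prio [2B, align 2] → 6
  +2 pad (align 8)
  @8: state [64B, align 8] → 72
  @72: start_time [4B, align 4] → 76
  @76: cpu [2B, align 2] → 78
  +2 pad (align 8)
  @80: pid [88B, align 8] → 168
  @168: uid [2B, align 2] → 170
  @170: lock [2B, align 2] → 172
  +4 tail pad (align 8)
  size 176, align 8
packed(2) layout:
  @0: gid [4B, align 2] → 4
  @4: prio [2B, align 2] → 6
  @6: state [64B, align 2] → 70
  @70: start_time [4B, align 2] → 74
  @74: cpu [2B, align 2] → 76
  @76: pid [88B, align 2] → 164
  @164: uid [2B, align 2] → 166
  @166: lock [2B, align 2] → 168
  size 168, align 2
176 − 168 = 8

8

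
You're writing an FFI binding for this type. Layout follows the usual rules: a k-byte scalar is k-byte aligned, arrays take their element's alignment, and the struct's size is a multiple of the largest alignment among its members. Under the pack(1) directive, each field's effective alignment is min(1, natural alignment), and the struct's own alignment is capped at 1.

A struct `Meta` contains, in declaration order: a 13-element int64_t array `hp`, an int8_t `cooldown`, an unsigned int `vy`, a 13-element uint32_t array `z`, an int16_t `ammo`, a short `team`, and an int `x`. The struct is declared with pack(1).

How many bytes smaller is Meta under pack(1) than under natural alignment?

natural layout:
  0..104  hp  (104B, 8-aligned)
  104..105  cooldown  (1B, 1-aligned)
  105..108  -- padding (3B)
  108..112  vy  (4B, 4-aligned)
  112..164  z  (52B, 4-aligned)
  164..166  ammo  (2B, 2-aligned)
  166..168  team  (2B, 2-aligned)
  168..172  x  (4B, 4-aligned)
  172..176  -- tail padding (4B)
  sizeof = 176, alignof = 8
packed(1) layout:
  0..104  hp  (104B, 1-aligned)
  104..105  cooldown  (1B, 1-aligned)
  105..109  vy  (4B, 1-aligned)
  109..161  z  (52B, 1-aligned)
  161..163  ammo  (2B, 1-aligned)
  163..165  team  (2B, 1-aligned)
  165..169  x  (4B, 1-aligned)
  sizeof = 169, alignof = 1
176 − 169 = 7

7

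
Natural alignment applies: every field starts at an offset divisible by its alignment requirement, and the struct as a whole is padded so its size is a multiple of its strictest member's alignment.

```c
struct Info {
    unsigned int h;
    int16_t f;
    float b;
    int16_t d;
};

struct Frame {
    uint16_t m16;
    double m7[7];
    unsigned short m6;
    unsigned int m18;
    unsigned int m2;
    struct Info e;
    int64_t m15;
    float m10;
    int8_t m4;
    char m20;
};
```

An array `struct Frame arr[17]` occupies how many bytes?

1904

Info: @0: h [4B, align 4] → 4; @4: f [2B, align 2] → 6; +2 pad (align 4); @8: b [4B, align 4] → 12; @12: d [2B, align 2] → 14; +2 tail pad (align 4); size 16, align 4
@0: m16 [2B, align 2] → 2
+6 pad (align 8)
@8: m7 [56B, align 8] → 64
@64: m6 [2B, align 2] → 66
+2 pad (align 4)
@68: m18 [4B, align 4] → 72
@72: m2 [4B, align 4] → 76
@76: e [16B, align 4] → 92
+4 pad (align 8)
@96: m15 [8B, align 8] → 104
@104: m10 [4B, align 4] → 108
@108: m4 [1B, align 1] → 109
@109: m20 [1B, align 1] → 110
+2 tail pad (align 8)
size 112, align 8
array of 17: 17 × 112 = 1904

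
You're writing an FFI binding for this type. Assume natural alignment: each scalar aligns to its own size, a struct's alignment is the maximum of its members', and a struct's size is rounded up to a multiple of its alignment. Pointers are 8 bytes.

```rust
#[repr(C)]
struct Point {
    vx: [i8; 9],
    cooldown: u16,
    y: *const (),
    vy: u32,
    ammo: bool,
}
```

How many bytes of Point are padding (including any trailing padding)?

@0: vx [9B, align 1] → 9
+1 pad (align 2)
@10: cooldown [2B, align 2] → 12
+4 pad (align 8)
@16: y [8B, align 8] → 24
@24: vy [4B, align 4] → 28
@28: ammo [1B, align 1] → 29
+3 tail pad (align 8)
size 32, align 8
data bytes 24, size 32 → padding 8

8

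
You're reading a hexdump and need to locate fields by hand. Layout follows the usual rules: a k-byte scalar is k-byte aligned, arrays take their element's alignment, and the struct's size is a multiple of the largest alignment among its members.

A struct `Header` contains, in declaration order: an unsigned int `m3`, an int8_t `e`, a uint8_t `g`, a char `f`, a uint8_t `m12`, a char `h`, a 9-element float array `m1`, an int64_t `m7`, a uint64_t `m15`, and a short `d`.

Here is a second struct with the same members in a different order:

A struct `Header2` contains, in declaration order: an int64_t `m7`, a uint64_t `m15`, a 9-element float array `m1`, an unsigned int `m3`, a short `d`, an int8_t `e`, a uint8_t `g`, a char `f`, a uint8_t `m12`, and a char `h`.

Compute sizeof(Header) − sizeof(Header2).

8

m3 at 0 (size 4, align 4) → ends 4
e at 4 (size 1, align 1) → ends 5
g at 5 (size 1, align 1) → ends 6
f at 6 (size 1, align 1) → ends 7
m12 at 7 (size 1, align 1) → ends 8
h at 8 (size 1, align 1) → ends 9
pad 3 to align 4 for m1
m1 at 12 (size 36, align 4) → ends 48
m7 at 48 (size 8, align 8) → ends 56
m15 at 56 (size 8, align 8) → ends 64
d at 64 (size 2, align 2) → ends 66
tail pad 6 to reach multiple of 8
total 72 bytes, alignment 8
— Header2 —
m7 at 0 (size 8, align 8) → ends 8
m15 at 8 (size 8, align 8) → ends 16
m1 at 16 (size 36, align 4) → ends 52
m3 at 52 (size 4, align 4) → ends 56
d at 56 (size 2, align 2) → ends 58
e at 58 (size 1, align 1) → ends 59
g at 59 (size 1, align 1) → ends 60
f at 60 (size 1, align 1) → ends 61
m12 at 61 (size 1, align 1) → ends 62
h at 62 (size 1, align 1) → ends 63
tail pad 1 to reach multiple of 8
total 64 bytes, alignment 8
72 − 64 = 8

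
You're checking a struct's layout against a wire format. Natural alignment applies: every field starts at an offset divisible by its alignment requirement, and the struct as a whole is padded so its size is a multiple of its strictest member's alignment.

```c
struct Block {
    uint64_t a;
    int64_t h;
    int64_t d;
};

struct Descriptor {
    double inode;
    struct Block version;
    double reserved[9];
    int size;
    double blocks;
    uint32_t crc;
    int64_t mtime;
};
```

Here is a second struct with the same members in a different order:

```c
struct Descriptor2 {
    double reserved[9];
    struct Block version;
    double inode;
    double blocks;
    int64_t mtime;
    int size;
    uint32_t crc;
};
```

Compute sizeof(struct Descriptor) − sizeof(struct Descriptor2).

8

Block: @0: a [8B, align 8] → 8; @8: h [8B, align 8] → 16; @16: d [8B, align 8] → 24; size 24, align 8
@0: inode [8B, align 8] → 8
@8: version [24B, align 8] → 32
@32: reserved [72B, align 8] → 104
@104: size [4B, align 4] → 108
+4 pad (align 8)
@112: blocks [8B, align 8] → 120
@120: crc [4B, align 4] → 124
+4 pad (align 8)
@128: mtime [8B, align 8] → 136
size 136, align 8
— Descriptor2 —
@0: reserved [72B, align 8] → 72
@72: version [24B, align 8] → 96
@96: inode [8B, align 8] → 104
@104: blocks [8B, align 8] → 112
@112: mtime [8B, align 8] → 120
@120: size [4B, align 4] → 124
@124: crc [4B, align 4] → 128
size 128, align 8
136 − 128 = 8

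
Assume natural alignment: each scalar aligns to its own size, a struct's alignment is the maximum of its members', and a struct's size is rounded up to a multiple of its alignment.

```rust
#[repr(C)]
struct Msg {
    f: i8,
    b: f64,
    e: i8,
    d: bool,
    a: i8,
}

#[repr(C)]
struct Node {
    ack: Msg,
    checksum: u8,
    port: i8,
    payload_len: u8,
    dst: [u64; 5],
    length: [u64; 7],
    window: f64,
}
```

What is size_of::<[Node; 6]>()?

Msg: f at 0 (size 1, align 1) → ends 1; pad 7 to align 8 for b; b at 8 (size 8, align 8) → ends 16; e at 16 (size 1, align 1) → ends 17; d at 17 (size 1, align 1) → ends 18; a at 18 (size 1, align 1) → ends 19; tail pad 5 to reach multiple of 8; total 24 bytes, alignment 8
ack at 0 (size 24, align 8) → ends 24
checksum at 24 (size 1, align 1) → ends 25
port at 25 (size 1, align 1) → ends 26
payload_len at 26 (size 1, align 1) → ends 27
pad 5 to align 8 for dst
dst at 32 (size 40, align 8) → ends 72
length at 72 (size 56, align 8) → ends 128
window at 128 (size 8, align 8) → ends 136
total 136 bytes, alignment 8
array of 6: 6 × 136 = 816

816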